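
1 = 1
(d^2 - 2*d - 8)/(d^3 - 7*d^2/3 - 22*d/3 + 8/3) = 3/(3*d - 1)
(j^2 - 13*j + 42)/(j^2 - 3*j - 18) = (j - 7)/(j + 3)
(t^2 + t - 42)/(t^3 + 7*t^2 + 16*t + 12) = (t^2 + t - 42)/(t^3 + 7*t^2 + 16*t + 12)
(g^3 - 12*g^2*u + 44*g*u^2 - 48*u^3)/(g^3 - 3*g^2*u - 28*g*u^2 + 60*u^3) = (g - 4*u)/(g + 5*u)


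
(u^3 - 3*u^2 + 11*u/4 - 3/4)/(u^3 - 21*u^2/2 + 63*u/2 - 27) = (2*u^2 - 3*u + 1)/(2*(u^2 - 9*u + 18))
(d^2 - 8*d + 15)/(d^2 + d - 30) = (d - 3)/(d + 6)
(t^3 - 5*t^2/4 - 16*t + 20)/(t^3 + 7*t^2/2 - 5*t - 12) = (4*t^2 - 21*t + 20)/(2*(2*t^2 - t - 6))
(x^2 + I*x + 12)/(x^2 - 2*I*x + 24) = (x - 3*I)/(x - 6*I)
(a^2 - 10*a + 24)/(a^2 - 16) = (a - 6)/(a + 4)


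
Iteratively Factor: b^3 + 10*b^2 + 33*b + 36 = (b + 4)*(b^2 + 6*b + 9) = (b + 3)*(b + 4)*(b + 3)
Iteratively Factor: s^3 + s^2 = (s + 1)*(s^2) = s*(s + 1)*(s)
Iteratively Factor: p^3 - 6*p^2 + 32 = (p - 4)*(p^2 - 2*p - 8) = (p - 4)^2*(p + 2)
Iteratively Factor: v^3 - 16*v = (v + 4)*(v^2 - 4*v) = v*(v + 4)*(v - 4)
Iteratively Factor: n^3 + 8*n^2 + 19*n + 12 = (n + 4)*(n^2 + 4*n + 3) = (n + 1)*(n + 4)*(n + 3)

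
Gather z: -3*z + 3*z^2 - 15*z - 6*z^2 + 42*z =-3*z^2 + 24*z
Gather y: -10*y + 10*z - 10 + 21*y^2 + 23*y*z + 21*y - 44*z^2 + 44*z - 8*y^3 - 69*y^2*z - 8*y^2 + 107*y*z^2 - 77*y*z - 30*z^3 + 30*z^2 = -8*y^3 + y^2*(13 - 69*z) + y*(107*z^2 - 54*z + 11) - 30*z^3 - 14*z^2 + 54*z - 10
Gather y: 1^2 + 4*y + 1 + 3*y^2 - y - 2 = 3*y^2 + 3*y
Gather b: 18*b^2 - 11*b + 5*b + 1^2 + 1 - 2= 18*b^2 - 6*b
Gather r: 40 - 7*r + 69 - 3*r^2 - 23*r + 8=-3*r^2 - 30*r + 117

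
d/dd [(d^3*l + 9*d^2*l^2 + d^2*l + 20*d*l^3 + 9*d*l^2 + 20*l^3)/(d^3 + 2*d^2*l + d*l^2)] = l*(-7*d^3*l - d^3 - 31*d^2*l^2 - 17*d^2*l - 60*d*l^2 - 20*l^3)/(d^2*(d^3 + 3*d^2*l + 3*d*l^2 + l^3))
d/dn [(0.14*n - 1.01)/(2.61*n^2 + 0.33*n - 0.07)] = (-0.3654*n^2 + 5.2722*n + 0.3235)/(6.8121*n^4 + 1.7226*n^3 - 0.2565*n^2 - 0.0462*n + 0.0049)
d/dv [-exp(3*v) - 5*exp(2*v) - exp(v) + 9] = (-3*exp(2*v) - 10*exp(v) - 1)*exp(v)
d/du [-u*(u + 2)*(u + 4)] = -3*u^2 - 12*u - 8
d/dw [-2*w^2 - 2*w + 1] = -4*w - 2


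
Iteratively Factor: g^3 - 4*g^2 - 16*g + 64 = (g + 4)*(g^2 - 8*g + 16) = (g - 4)*(g + 4)*(g - 4)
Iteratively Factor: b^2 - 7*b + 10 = (b - 5)*(b - 2)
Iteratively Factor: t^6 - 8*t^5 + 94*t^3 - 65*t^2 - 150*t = (t)*(t^5 - 8*t^4 + 94*t^2 - 65*t - 150) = t*(t + 1)*(t^4 - 9*t^3 + 9*t^2 + 85*t - 150) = t*(t - 5)*(t + 1)*(t^3 - 4*t^2 - 11*t + 30) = t*(t - 5)^2*(t + 1)*(t^2 + t - 6) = t*(t - 5)^2*(t - 2)*(t + 1)*(t + 3)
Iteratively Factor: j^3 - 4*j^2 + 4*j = (j - 2)*(j^2 - 2*j) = (j - 2)^2*(j)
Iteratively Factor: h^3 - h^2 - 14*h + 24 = (h - 3)*(h^2 + 2*h - 8) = (h - 3)*(h + 4)*(h - 2)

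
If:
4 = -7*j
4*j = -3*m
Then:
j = -4/7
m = 16/21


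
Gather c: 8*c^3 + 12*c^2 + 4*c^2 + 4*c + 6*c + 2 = 8*c^3 + 16*c^2 + 10*c + 2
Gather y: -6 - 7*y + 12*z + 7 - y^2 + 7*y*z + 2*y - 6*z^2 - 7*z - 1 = -y^2 + y*(7*z - 5) - 6*z^2 + 5*z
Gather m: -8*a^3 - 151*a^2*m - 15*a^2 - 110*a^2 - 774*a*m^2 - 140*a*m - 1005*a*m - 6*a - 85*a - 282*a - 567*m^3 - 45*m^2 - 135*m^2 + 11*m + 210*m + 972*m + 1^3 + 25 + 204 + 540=-8*a^3 - 125*a^2 - 373*a - 567*m^3 + m^2*(-774*a - 180) + m*(-151*a^2 - 1145*a + 1193) + 770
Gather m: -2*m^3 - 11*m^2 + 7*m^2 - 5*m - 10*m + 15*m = -2*m^3 - 4*m^2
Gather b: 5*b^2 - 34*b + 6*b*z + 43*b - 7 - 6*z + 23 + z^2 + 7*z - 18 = 5*b^2 + b*(6*z + 9) + z^2 + z - 2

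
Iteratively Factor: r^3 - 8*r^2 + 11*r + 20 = (r - 5)*(r^2 - 3*r - 4) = (r - 5)*(r - 4)*(r + 1)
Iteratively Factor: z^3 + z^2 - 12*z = (z + 4)*(z^2 - 3*z) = z*(z + 4)*(z - 3)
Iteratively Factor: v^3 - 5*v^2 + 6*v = (v - 3)*(v^2 - 2*v) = v*(v - 3)*(v - 2)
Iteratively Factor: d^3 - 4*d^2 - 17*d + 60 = (d - 3)*(d^2 - d - 20) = (d - 5)*(d - 3)*(d + 4)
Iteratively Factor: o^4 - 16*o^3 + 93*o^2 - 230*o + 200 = (o - 5)*(o^3 - 11*o^2 + 38*o - 40) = (o - 5)*(o - 2)*(o^2 - 9*o + 20) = (o - 5)*(o - 4)*(o - 2)*(o - 5)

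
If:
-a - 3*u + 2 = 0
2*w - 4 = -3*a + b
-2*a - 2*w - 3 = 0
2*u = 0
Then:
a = 2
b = -5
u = 0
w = -7/2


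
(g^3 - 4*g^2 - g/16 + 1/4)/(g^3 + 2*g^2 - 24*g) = (g^2 - 1/16)/(g*(g + 6))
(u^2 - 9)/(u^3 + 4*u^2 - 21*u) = (u + 3)/(u*(u + 7))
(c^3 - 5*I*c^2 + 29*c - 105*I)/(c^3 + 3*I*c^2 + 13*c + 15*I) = (c - 7*I)/(c + I)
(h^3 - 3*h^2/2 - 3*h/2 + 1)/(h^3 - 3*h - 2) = (h - 1/2)/(h + 1)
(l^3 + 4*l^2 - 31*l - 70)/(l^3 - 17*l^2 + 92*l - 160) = (l^2 + 9*l + 14)/(l^2 - 12*l + 32)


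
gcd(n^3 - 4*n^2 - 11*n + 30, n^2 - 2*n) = n - 2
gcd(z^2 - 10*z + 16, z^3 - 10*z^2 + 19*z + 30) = 1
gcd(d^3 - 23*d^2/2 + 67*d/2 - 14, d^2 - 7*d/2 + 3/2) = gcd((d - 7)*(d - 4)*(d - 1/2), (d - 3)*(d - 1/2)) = d - 1/2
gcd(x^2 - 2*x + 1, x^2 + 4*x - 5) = x - 1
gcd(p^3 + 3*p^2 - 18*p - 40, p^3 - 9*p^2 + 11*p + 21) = 1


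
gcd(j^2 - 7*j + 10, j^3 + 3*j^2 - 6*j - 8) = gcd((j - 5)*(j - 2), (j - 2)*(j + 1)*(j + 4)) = j - 2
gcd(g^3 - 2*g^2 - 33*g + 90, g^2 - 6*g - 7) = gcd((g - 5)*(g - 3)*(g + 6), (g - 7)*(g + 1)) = 1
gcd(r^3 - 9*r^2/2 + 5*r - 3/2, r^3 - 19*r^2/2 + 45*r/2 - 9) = r^2 - 7*r/2 + 3/2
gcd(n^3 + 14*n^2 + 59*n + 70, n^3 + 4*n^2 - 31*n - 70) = n^2 + 9*n + 14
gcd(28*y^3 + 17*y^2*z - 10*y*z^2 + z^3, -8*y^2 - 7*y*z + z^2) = y + z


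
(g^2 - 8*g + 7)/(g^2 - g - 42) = (g - 1)/(g + 6)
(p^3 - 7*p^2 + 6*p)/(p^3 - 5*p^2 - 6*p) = (p - 1)/(p + 1)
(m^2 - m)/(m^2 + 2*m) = (m - 1)/(m + 2)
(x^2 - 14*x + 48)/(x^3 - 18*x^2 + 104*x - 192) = 1/(x - 4)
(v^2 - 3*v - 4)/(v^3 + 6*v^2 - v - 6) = (v - 4)/(v^2 + 5*v - 6)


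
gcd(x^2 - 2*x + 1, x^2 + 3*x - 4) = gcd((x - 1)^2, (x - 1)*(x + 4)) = x - 1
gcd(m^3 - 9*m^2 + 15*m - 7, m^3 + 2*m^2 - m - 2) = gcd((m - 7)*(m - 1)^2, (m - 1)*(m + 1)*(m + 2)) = m - 1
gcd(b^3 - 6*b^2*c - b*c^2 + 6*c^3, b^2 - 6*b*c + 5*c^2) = b - c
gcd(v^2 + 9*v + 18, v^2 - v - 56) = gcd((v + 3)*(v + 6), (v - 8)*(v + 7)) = 1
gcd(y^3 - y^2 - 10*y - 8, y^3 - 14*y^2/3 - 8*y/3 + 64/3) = y^2 - 2*y - 8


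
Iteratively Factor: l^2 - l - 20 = (l + 4)*(l - 5)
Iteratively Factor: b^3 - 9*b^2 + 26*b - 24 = (b - 4)*(b^2 - 5*b + 6) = (b - 4)*(b - 3)*(b - 2)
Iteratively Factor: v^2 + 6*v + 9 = (v + 3)*(v + 3)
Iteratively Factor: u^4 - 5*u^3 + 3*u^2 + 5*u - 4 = (u - 4)*(u^3 - u^2 - u + 1) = (u - 4)*(u - 1)*(u^2 - 1) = (u - 4)*(u - 1)^2*(u + 1)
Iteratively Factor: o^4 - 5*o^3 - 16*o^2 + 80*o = (o + 4)*(o^3 - 9*o^2 + 20*o) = o*(o + 4)*(o^2 - 9*o + 20) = o*(o - 4)*(o + 4)*(o - 5)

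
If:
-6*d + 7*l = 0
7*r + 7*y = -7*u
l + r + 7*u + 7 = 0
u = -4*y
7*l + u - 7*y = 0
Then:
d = 539/984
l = 77/164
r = 147/164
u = -49/41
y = 49/164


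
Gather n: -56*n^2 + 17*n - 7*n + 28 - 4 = -56*n^2 + 10*n + 24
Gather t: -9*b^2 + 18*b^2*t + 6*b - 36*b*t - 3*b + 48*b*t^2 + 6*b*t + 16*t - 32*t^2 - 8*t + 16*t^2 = -9*b^2 + 3*b + t^2*(48*b - 16) + t*(18*b^2 - 30*b + 8)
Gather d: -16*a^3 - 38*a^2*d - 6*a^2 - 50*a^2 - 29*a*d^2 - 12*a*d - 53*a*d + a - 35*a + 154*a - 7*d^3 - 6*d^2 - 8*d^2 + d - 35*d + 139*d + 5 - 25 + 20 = -16*a^3 - 56*a^2 + 120*a - 7*d^3 + d^2*(-29*a - 14) + d*(-38*a^2 - 65*a + 105)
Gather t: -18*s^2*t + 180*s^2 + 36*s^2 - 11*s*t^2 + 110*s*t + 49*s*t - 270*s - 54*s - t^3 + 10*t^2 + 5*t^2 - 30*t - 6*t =216*s^2 - 324*s - t^3 + t^2*(15 - 11*s) + t*(-18*s^2 + 159*s - 36)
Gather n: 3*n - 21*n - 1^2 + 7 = 6 - 18*n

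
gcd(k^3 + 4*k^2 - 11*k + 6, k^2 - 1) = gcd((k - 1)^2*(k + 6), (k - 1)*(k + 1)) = k - 1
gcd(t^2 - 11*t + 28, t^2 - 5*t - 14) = t - 7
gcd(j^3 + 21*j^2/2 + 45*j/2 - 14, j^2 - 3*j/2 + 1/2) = j - 1/2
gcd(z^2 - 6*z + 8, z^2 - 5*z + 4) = z - 4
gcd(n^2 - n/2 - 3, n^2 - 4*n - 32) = 1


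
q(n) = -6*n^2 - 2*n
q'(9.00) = -110.00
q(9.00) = -504.00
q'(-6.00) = 70.00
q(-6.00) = -204.00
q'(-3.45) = 39.40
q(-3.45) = -64.52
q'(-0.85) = 8.20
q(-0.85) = -2.64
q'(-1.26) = 13.12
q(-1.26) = -7.01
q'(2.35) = -30.20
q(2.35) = -37.84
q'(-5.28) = 61.36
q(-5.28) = -156.71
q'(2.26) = -29.12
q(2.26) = -35.17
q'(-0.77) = 7.24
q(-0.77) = -2.02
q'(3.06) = -38.72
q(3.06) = -62.30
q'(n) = -12*n - 2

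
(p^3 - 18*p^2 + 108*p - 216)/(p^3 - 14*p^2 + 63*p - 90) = (p^2 - 12*p + 36)/(p^2 - 8*p + 15)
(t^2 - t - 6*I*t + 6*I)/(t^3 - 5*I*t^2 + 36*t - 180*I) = (t - 1)/(t^2 + I*t + 30)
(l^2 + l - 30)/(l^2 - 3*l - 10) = (l + 6)/(l + 2)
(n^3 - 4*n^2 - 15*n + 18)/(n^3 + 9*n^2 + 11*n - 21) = (n - 6)/(n + 7)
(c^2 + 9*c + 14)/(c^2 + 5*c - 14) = (c + 2)/(c - 2)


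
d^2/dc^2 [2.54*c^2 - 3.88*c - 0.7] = 5.08000000000000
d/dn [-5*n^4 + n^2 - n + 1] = -20*n^3 + 2*n - 1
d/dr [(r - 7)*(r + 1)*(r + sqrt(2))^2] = (r + sqrt(2))*(2*(r - 7)*(r + 1) + (r - 7)*(r + sqrt(2)) + (r + 1)*(r + sqrt(2)))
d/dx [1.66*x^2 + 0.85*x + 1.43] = 3.32*x + 0.85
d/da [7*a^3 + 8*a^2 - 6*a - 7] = 21*a^2 + 16*a - 6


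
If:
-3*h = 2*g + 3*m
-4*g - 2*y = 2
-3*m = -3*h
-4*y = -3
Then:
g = -7/8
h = 7/24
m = 7/24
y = 3/4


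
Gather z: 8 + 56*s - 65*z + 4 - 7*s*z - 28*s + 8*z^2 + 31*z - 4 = 28*s + 8*z^2 + z*(-7*s - 34) + 8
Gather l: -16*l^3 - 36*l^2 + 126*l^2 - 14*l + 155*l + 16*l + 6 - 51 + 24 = -16*l^3 + 90*l^2 + 157*l - 21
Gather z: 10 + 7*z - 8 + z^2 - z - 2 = z^2 + 6*z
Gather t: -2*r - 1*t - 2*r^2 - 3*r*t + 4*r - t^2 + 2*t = -2*r^2 + 2*r - t^2 + t*(1 - 3*r)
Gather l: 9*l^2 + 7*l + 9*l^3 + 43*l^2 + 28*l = 9*l^3 + 52*l^2 + 35*l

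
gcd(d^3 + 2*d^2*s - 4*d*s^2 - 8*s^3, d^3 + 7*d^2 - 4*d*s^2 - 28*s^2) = -d^2 + 4*s^2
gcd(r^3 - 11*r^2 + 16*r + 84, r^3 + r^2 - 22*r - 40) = r + 2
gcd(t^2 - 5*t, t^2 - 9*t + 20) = t - 5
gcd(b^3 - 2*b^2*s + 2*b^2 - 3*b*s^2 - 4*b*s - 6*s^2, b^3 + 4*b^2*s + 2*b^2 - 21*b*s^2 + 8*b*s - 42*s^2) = -b^2 + 3*b*s - 2*b + 6*s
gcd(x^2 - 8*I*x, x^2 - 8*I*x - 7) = 1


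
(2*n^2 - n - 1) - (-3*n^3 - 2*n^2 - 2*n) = 3*n^3 + 4*n^2 + n - 1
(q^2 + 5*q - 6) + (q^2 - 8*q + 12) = 2*q^2 - 3*q + 6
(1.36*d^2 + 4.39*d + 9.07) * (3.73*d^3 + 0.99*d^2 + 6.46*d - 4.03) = 5.0728*d^5 + 17.7211*d^4 + 46.9628*d^3 + 31.8579*d^2 + 40.9005*d - 36.5521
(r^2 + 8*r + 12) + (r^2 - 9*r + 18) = 2*r^2 - r + 30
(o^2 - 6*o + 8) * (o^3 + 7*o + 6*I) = o^5 - 6*o^4 + 15*o^3 - 42*o^2 + 6*I*o^2 + 56*o - 36*I*o + 48*I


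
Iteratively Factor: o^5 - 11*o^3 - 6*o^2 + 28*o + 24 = (o - 2)*(o^4 + 2*o^3 - 7*o^2 - 20*o - 12) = (o - 2)*(o + 2)*(o^3 - 7*o - 6) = (o - 2)*(o + 2)^2*(o^2 - 2*o - 3) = (o - 3)*(o - 2)*(o + 2)^2*(o + 1)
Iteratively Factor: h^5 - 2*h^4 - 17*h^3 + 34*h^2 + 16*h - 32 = (h + 4)*(h^4 - 6*h^3 + 7*h^2 + 6*h - 8) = (h - 1)*(h + 4)*(h^3 - 5*h^2 + 2*h + 8) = (h - 4)*(h - 1)*(h + 4)*(h^2 - h - 2) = (h - 4)*(h - 1)*(h + 1)*(h + 4)*(h - 2)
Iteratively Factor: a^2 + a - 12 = (a - 3)*(a + 4)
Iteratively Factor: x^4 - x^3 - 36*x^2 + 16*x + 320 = (x - 4)*(x^3 + 3*x^2 - 24*x - 80) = (x - 4)*(x + 4)*(x^2 - x - 20) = (x - 5)*(x - 4)*(x + 4)*(x + 4)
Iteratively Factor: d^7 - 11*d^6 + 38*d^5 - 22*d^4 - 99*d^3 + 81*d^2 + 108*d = (d - 3)*(d^6 - 8*d^5 + 14*d^4 + 20*d^3 - 39*d^2 - 36*d) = (d - 3)^2*(d^5 - 5*d^4 - d^3 + 17*d^2 + 12*d) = (d - 3)^3*(d^4 - 2*d^3 - 7*d^2 - 4*d) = (d - 4)*(d - 3)^3*(d^3 + 2*d^2 + d) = d*(d - 4)*(d - 3)^3*(d^2 + 2*d + 1) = d*(d - 4)*(d - 3)^3*(d + 1)*(d + 1)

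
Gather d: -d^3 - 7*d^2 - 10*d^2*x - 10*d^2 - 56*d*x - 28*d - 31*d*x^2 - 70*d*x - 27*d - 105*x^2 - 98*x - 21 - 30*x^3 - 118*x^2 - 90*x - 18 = -d^3 + d^2*(-10*x - 17) + d*(-31*x^2 - 126*x - 55) - 30*x^3 - 223*x^2 - 188*x - 39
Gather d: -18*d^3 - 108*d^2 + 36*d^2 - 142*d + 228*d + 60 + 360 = -18*d^3 - 72*d^2 + 86*d + 420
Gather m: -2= -2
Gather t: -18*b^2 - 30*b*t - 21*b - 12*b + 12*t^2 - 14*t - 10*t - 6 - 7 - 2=-18*b^2 - 33*b + 12*t^2 + t*(-30*b - 24) - 15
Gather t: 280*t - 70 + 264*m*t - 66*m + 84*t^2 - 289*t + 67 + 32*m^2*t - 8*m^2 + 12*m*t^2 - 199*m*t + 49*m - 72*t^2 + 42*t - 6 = -8*m^2 - 17*m + t^2*(12*m + 12) + t*(32*m^2 + 65*m + 33) - 9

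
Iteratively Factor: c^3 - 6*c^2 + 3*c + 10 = (c - 5)*(c^2 - c - 2) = (c - 5)*(c - 2)*(c + 1)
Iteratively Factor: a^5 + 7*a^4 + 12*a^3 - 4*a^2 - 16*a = (a + 2)*(a^4 + 5*a^3 + 2*a^2 - 8*a) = (a + 2)*(a + 4)*(a^3 + a^2 - 2*a) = (a + 2)^2*(a + 4)*(a^2 - a) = a*(a + 2)^2*(a + 4)*(a - 1)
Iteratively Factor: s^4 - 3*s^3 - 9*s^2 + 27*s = (s)*(s^3 - 3*s^2 - 9*s + 27) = s*(s - 3)*(s^2 - 9) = s*(s - 3)^2*(s + 3)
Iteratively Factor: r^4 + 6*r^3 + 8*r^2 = (r + 4)*(r^3 + 2*r^2) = r*(r + 4)*(r^2 + 2*r) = r*(r + 2)*(r + 4)*(r)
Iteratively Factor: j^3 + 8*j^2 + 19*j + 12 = (j + 3)*(j^2 + 5*j + 4) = (j + 1)*(j + 3)*(j + 4)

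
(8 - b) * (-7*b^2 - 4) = 7*b^3 - 56*b^2 + 4*b - 32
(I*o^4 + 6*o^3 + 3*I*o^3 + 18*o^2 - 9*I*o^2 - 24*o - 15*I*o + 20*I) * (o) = I*o^5 + 6*o^4 + 3*I*o^4 + 18*o^3 - 9*I*o^3 - 24*o^2 - 15*I*o^2 + 20*I*o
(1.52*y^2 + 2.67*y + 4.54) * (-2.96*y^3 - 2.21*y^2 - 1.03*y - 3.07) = -4.4992*y^5 - 11.2624*y^4 - 20.9047*y^3 - 17.4499*y^2 - 12.8731*y - 13.9378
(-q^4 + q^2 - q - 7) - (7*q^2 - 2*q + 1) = -q^4 - 6*q^2 + q - 8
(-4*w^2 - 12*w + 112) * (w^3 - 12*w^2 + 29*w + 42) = -4*w^5 + 36*w^4 + 140*w^3 - 1860*w^2 + 2744*w + 4704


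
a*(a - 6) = a^2 - 6*a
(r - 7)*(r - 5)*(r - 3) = r^3 - 15*r^2 + 71*r - 105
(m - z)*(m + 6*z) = m^2 + 5*m*z - 6*z^2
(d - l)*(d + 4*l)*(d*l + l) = d^3*l + 3*d^2*l^2 + d^2*l - 4*d*l^3 + 3*d*l^2 - 4*l^3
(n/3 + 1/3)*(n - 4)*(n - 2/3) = n^3/3 - 11*n^2/9 - 2*n/3 + 8/9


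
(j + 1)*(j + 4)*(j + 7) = j^3 + 12*j^2 + 39*j + 28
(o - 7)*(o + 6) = o^2 - o - 42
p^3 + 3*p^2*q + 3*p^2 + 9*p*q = p*(p + 3)*(p + 3*q)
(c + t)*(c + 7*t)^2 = c^3 + 15*c^2*t + 63*c*t^2 + 49*t^3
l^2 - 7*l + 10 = (l - 5)*(l - 2)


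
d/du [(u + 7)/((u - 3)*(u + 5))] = (-u^2 - 14*u - 29)/(u^4 + 4*u^3 - 26*u^2 - 60*u + 225)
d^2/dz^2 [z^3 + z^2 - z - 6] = 6*z + 2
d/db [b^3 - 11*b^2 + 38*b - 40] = 3*b^2 - 22*b + 38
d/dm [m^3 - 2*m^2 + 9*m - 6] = 3*m^2 - 4*m + 9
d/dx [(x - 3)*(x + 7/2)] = 2*x + 1/2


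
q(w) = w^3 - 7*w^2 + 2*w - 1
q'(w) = 3*w^2 - 14*w + 2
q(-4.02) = -187.13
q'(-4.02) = 106.76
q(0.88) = -3.98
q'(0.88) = -8.00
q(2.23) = -20.26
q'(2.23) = -14.30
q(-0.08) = -1.21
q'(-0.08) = 3.14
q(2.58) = -25.26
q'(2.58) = -14.15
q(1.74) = -13.45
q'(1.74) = -13.28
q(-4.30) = -218.54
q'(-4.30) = 117.67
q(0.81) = -3.44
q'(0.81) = -7.37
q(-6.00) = -481.00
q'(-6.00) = 194.00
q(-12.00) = -2761.00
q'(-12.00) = 602.00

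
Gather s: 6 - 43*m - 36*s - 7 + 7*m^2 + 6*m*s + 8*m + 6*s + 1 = 7*m^2 - 35*m + s*(6*m - 30)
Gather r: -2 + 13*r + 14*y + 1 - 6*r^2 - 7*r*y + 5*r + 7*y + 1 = -6*r^2 + r*(18 - 7*y) + 21*y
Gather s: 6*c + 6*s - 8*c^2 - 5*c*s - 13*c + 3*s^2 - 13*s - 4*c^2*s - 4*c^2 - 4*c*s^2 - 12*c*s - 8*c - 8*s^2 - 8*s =-12*c^2 - 15*c + s^2*(-4*c - 5) + s*(-4*c^2 - 17*c - 15)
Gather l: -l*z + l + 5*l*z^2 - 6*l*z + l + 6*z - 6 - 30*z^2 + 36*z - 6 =l*(5*z^2 - 7*z + 2) - 30*z^2 + 42*z - 12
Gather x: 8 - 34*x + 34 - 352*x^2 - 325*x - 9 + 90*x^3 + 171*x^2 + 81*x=90*x^3 - 181*x^2 - 278*x + 33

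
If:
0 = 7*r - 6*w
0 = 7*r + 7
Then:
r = -1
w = -7/6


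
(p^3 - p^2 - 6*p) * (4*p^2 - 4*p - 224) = 4*p^5 - 8*p^4 - 244*p^3 + 248*p^2 + 1344*p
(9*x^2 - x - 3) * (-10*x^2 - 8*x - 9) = -90*x^4 - 62*x^3 - 43*x^2 + 33*x + 27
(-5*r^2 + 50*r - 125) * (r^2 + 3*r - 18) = -5*r^4 + 35*r^3 + 115*r^2 - 1275*r + 2250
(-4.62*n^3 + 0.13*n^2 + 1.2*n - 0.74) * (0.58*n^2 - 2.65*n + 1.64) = -2.6796*n^5 + 12.3184*n^4 - 7.2253*n^3 - 3.396*n^2 + 3.929*n - 1.2136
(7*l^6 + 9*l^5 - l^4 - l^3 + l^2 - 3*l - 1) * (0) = 0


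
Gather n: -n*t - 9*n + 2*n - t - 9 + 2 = n*(-t - 7) - t - 7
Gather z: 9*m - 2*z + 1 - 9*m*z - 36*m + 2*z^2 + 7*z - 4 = -27*m + 2*z^2 + z*(5 - 9*m) - 3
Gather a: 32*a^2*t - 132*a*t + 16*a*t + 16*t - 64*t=32*a^2*t - 116*a*t - 48*t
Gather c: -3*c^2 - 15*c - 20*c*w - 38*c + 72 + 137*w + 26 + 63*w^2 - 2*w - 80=-3*c^2 + c*(-20*w - 53) + 63*w^2 + 135*w + 18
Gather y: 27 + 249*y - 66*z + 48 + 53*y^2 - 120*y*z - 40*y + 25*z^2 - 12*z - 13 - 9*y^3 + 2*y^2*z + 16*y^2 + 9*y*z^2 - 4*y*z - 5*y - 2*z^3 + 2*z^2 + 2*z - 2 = -9*y^3 + y^2*(2*z + 69) + y*(9*z^2 - 124*z + 204) - 2*z^3 + 27*z^2 - 76*z + 60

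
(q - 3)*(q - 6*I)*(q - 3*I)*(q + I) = q^4 - 3*q^3 - 8*I*q^3 - 9*q^2 + 24*I*q^2 + 27*q - 18*I*q + 54*I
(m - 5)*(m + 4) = m^2 - m - 20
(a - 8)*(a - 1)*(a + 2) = a^3 - 7*a^2 - 10*a + 16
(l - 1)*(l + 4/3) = l^2 + l/3 - 4/3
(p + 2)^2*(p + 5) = p^3 + 9*p^2 + 24*p + 20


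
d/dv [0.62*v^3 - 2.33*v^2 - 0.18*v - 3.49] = 1.86*v^2 - 4.66*v - 0.18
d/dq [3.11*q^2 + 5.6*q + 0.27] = 6.22*q + 5.6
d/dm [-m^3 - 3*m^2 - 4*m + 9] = -3*m^2 - 6*m - 4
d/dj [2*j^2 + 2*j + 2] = 4*j + 2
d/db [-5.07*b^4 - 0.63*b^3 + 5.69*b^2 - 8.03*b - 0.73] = -20.28*b^3 - 1.89*b^2 + 11.38*b - 8.03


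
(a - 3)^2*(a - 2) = a^3 - 8*a^2 + 21*a - 18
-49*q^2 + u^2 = (-7*q + u)*(7*q + u)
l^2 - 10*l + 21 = (l - 7)*(l - 3)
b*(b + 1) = b^2 + b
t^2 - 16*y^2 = (t - 4*y)*(t + 4*y)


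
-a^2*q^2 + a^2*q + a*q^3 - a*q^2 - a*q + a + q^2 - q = (-a + q)*(q - 1)*(a*q + 1)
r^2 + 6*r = r*(r + 6)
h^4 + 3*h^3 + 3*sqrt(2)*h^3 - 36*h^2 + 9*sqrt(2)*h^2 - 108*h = h*(h + 3)*(h - 3*sqrt(2))*(h + 6*sqrt(2))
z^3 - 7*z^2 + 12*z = z*(z - 4)*(z - 3)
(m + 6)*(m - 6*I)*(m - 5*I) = m^3 + 6*m^2 - 11*I*m^2 - 30*m - 66*I*m - 180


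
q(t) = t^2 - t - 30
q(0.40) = -30.24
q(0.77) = -30.18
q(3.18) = -23.07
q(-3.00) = -18.00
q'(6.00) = 11.00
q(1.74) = -28.71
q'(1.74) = 2.48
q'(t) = 2*t - 1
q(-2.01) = -23.95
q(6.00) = 0.00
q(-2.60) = -20.64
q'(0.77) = 0.54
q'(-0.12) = -1.24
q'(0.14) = -0.72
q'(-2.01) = -5.02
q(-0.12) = -29.87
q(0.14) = -30.12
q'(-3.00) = -7.00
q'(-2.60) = -6.20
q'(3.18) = 5.36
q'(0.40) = -0.20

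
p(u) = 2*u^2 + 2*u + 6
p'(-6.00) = -22.00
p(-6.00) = 66.00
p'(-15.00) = -58.00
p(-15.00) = 426.00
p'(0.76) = 5.04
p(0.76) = 8.68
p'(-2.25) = -7.00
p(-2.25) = 11.62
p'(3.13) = 14.52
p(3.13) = 31.85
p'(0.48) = 3.92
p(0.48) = 7.42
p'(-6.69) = -24.76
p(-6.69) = 82.13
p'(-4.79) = -17.16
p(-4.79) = 42.31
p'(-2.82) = -9.28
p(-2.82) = 16.26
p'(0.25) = 3.00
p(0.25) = 6.62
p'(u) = 4*u + 2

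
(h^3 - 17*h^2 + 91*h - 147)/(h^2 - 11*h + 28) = (h^2 - 10*h + 21)/(h - 4)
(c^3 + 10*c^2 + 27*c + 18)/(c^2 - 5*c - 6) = (c^2 + 9*c + 18)/(c - 6)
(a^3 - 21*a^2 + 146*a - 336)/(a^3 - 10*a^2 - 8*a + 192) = (a - 7)/(a + 4)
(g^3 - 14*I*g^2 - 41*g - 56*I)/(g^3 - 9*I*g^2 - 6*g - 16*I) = (g - 7*I)/(g - 2*I)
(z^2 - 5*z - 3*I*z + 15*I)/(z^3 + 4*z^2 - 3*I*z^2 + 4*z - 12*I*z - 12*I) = (z - 5)/(z^2 + 4*z + 4)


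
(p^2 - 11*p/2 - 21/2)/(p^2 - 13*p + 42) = (p + 3/2)/(p - 6)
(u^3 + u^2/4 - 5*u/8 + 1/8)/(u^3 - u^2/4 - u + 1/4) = (u - 1/2)/(u - 1)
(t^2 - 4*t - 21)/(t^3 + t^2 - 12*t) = (t^2 - 4*t - 21)/(t*(t^2 + t - 12))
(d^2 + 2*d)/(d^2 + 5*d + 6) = d/(d + 3)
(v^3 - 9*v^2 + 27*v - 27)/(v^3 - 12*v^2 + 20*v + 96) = (v^3 - 9*v^2 + 27*v - 27)/(v^3 - 12*v^2 + 20*v + 96)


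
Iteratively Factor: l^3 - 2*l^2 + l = (l - 1)*(l^2 - l) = l*(l - 1)*(l - 1)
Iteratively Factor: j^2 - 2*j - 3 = (j - 3)*(j + 1)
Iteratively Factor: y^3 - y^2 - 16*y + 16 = (y + 4)*(y^2 - 5*y + 4) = (y - 1)*(y + 4)*(y - 4)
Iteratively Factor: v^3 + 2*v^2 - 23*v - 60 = (v - 5)*(v^2 + 7*v + 12) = (v - 5)*(v + 3)*(v + 4)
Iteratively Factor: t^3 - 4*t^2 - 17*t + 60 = (t - 5)*(t^2 + t - 12) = (t - 5)*(t + 4)*(t - 3)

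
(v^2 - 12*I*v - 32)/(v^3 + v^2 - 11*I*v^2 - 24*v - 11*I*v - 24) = (v - 4*I)/(v^2 + v*(1 - 3*I) - 3*I)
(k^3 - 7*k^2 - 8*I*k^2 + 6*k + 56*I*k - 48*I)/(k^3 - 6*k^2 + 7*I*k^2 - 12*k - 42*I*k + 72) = (k^2 - k*(1 + 8*I) + 8*I)/(k^2 + 7*I*k - 12)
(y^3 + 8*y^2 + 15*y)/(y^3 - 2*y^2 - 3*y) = (y^2 + 8*y + 15)/(y^2 - 2*y - 3)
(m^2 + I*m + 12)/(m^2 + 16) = (m - 3*I)/(m - 4*I)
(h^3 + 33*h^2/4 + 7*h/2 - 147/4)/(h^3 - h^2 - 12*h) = (4*h^2 + 21*h - 49)/(4*h*(h - 4))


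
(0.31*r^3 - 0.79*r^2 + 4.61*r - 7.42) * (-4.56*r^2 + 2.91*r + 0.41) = -1.4136*r^5 + 4.5045*r^4 - 23.1934*r^3 + 46.9264*r^2 - 19.7021*r - 3.0422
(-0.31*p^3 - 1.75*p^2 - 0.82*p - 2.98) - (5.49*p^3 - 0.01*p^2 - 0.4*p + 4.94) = -5.8*p^3 - 1.74*p^2 - 0.42*p - 7.92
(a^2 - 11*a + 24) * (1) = a^2 - 11*a + 24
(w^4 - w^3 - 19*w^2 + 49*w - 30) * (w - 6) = w^5 - 7*w^4 - 13*w^3 + 163*w^2 - 324*w + 180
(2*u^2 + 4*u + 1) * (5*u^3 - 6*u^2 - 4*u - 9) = 10*u^5 + 8*u^4 - 27*u^3 - 40*u^2 - 40*u - 9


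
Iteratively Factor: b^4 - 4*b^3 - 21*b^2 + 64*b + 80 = (b + 1)*(b^3 - 5*b^2 - 16*b + 80) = (b + 1)*(b + 4)*(b^2 - 9*b + 20) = (b - 4)*(b + 1)*(b + 4)*(b - 5)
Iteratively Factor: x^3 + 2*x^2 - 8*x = (x)*(x^2 + 2*x - 8) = x*(x - 2)*(x + 4)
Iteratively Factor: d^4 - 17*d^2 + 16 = (d + 4)*(d^3 - 4*d^2 - d + 4) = (d - 4)*(d + 4)*(d^2 - 1) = (d - 4)*(d + 1)*(d + 4)*(d - 1)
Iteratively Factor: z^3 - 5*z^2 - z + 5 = (z + 1)*(z^2 - 6*z + 5) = (z - 1)*(z + 1)*(z - 5)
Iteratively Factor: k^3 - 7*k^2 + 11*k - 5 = (k - 1)*(k^2 - 6*k + 5) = (k - 5)*(k - 1)*(k - 1)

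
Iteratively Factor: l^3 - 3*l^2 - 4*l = (l + 1)*(l^2 - 4*l) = (l - 4)*(l + 1)*(l)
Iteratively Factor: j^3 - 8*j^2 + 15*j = (j - 5)*(j^2 - 3*j) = j*(j - 5)*(j - 3)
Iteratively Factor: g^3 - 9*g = (g - 3)*(g^2 + 3*g) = g*(g - 3)*(g + 3)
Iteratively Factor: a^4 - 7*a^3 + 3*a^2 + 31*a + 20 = (a - 4)*(a^3 - 3*a^2 - 9*a - 5) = (a - 5)*(a - 4)*(a^2 + 2*a + 1) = (a - 5)*(a - 4)*(a + 1)*(a + 1)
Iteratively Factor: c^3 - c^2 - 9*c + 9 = (c - 1)*(c^2 - 9) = (c - 3)*(c - 1)*(c + 3)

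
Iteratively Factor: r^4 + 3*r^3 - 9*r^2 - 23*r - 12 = (r - 3)*(r^3 + 6*r^2 + 9*r + 4) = (r - 3)*(r + 1)*(r^2 + 5*r + 4) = (r - 3)*(r + 1)*(r + 4)*(r + 1)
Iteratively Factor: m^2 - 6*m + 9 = (m - 3)*(m - 3)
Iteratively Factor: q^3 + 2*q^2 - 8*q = (q - 2)*(q^2 + 4*q) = (q - 2)*(q + 4)*(q)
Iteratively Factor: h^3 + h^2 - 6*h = (h)*(h^2 + h - 6) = h*(h - 2)*(h + 3)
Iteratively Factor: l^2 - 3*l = (l - 3)*(l)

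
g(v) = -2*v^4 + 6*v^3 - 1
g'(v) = -8*v^3 + 18*v^2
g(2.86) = 5.55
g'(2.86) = -39.92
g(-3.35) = -478.46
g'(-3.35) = 502.77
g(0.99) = 2.90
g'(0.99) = 9.88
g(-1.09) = -11.59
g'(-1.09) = 31.75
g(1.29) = 6.34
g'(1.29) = 12.78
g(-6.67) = -5739.97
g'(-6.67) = 3174.73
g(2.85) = 5.94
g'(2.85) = -38.99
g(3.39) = -31.39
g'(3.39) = -104.81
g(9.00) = -8749.00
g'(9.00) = -4374.00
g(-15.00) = -121501.00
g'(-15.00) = 31050.00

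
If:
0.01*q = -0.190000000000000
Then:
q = -19.00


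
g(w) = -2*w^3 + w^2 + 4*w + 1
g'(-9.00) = -500.00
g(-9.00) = 1504.00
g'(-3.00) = -56.00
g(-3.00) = 52.00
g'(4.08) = -87.72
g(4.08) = -101.87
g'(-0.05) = 3.88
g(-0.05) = 0.80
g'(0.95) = 0.48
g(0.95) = 3.99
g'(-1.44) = -11.32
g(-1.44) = 3.29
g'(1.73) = -10.50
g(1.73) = 0.56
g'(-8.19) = -414.84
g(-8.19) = 1134.02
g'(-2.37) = -34.44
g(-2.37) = 23.76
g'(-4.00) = -100.00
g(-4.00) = 129.00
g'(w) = -6*w^2 + 2*w + 4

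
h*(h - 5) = h^2 - 5*h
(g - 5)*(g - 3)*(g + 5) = g^3 - 3*g^2 - 25*g + 75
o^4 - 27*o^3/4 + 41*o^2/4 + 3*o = o*(o - 4)*(o - 3)*(o + 1/4)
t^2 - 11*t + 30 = (t - 6)*(t - 5)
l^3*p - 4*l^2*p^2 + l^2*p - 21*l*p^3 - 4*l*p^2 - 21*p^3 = (l - 7*p)*(l + 3*p)*(l*p + p)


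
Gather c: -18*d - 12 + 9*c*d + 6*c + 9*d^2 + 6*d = c*(9*d + 6) + 9*d^2 - 12*d - 12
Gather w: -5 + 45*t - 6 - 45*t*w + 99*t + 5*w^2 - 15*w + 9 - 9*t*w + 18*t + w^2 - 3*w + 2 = 162*t + 6*w^2 + w*(-54*t - 18)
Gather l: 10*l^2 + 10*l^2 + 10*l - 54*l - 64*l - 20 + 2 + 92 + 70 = 20*l^2 - 108*l + 144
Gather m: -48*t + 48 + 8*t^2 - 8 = 8*t^2 - 48*t + 40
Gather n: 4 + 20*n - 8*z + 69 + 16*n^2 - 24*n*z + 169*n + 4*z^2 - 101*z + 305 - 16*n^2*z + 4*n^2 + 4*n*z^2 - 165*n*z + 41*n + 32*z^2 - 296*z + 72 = n^2*(20 - 16*z) + n*(4*z^2 - 189*z + 230) + 36*z^2 - 405*z + 450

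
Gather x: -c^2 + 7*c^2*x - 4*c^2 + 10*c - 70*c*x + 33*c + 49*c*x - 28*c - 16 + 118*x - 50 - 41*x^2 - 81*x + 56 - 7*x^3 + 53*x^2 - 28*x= -5*c^2 + 15*c - 7*x^3 + 12*x^2 + x*(7*c^2 - 21*c + 9) - 10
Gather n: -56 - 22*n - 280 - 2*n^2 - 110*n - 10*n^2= -12*n^2 - 132*n - 336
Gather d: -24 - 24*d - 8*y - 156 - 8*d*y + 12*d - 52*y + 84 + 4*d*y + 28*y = d*(-4*y - 12) - 32*y - 96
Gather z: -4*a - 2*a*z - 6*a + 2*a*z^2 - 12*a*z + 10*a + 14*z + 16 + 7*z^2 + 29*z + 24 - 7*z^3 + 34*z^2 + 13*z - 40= -7*z^3 + z^2*(2*a + 41) + z*(56 - 14*a)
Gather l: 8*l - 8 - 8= 8*l - 16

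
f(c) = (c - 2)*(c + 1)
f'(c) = 2*c - 1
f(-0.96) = -0.12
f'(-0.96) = -2.92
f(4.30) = 12.19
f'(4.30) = 7.60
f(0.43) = -2.25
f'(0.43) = -0.14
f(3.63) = 7.55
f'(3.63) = 6.26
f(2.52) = 1.83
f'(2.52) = 4.04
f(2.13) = 0.41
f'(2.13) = 3.26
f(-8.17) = 72.92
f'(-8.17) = -17.34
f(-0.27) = -1.66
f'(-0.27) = -1.54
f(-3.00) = 10.00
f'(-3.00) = -7.00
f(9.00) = 70.00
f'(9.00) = 17.00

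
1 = 1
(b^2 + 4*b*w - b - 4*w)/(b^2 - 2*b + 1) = (b + 4*w)/(b - 1)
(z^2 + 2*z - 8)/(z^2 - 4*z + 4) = (z + 4)/(z - 2)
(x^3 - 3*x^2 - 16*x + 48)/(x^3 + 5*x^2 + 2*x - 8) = (x^2 - 7*x + 12)/(x^2 + x - 2)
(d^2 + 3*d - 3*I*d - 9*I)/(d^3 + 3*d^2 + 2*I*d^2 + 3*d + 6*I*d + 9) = (d - 3*I)/(d^2 + 2*I*d + 3)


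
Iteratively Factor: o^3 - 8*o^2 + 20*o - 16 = (o - 4)*(o^2 - 4*o + 4) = (o - 4)*(o - 2)*(o - 2)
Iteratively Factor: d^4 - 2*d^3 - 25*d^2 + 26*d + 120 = (d - 5)*(d^3 + 3*d^2 - 10*d - 24) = (d - 5)*(d + 2)*(d^2 + d - 12) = (d - 5)*(d + 2)*(d + 4)*(d - 3)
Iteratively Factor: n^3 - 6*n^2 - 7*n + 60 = (n - 4)*(n^2 - 2*n - 15) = (n - 4)*(n + 3)*(n - 5)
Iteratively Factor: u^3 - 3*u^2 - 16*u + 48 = (u - 4)*(u^2 + u - 12) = (u - 4)*(u - 3)*(u + 4)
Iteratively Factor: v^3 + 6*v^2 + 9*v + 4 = (v + 4)*(v^2 + 2*v + 1) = (v + 1)*(v + 4)*(v + 1)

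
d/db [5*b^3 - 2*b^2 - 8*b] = 15*b^2 - 4*b - 8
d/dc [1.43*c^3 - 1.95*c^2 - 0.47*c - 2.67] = 4.29*c^2 - 3.9*c - 0.47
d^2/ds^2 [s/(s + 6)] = -12/(s + 6)^3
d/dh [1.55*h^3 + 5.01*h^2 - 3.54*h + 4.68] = 4.65*h^2 + 10.02*h - 3.54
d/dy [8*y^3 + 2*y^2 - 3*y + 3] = 24*y^2 + 4*y - 3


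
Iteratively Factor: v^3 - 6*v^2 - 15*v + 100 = (v + 4)*(v^2 - 10*v + 25) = (v - 5)*(v + 4)*(v - 5)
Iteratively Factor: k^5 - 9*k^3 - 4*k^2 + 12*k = (k + 2)*(k^4 - 2*k^3 - 5*k^2 + 6*k) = (k - 1)*(k + 2)*(k^3 - k^2 - 6*k) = k*(k - 1)*(k + 2)*(k^2 - k - 6) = k*(k - 3)*(k - 1)*(k + 2)*(k + 2)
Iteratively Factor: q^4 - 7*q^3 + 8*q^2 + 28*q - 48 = (q - 2)*(q^3 - 5*q^2 - 2*q + 24) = (q - 4)*(q - 2)*(q^2 - q - 6) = (q - 4)*(q - 3)*(q - 2)*(q + 2)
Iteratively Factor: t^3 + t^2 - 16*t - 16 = (t + 4)*(t^2 - 3*t - 4) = (t + 1)*(t + 4)*(t - 4)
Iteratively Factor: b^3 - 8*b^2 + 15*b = (b - 3)*(b^2 - 5*b) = (b - 5)*(b - 3)*(b)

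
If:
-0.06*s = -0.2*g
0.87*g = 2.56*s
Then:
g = 0.00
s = 0.00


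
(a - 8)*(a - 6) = a^2 - 14*a + 48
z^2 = z^2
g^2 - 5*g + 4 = (g - 4)*(g - 1)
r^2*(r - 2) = r^3 - 2*r^2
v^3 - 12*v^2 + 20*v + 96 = (v - 8)*(v - 6)*(v + 2)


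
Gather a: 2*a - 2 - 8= 2*a - 10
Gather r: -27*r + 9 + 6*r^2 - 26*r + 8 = 6*r^2 - 53*r + 17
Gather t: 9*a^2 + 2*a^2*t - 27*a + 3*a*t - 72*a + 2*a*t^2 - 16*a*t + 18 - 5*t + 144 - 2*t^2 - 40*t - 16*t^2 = 9*a^2 - 99*a + t^2*(2*a - 18) + t*(2*a^2 - 13*a - 45) + 162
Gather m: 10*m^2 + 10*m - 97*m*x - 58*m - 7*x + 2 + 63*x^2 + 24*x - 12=10*m^2 + m*(-97*x - 48) + 63*x^2 + 17*x - 10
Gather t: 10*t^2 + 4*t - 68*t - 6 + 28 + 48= 10*t^2 - 64*t + 70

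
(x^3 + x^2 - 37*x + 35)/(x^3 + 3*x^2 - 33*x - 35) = (x - 1)/(x + 1)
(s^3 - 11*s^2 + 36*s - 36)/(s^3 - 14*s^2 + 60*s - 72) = (s - 3)/(s - 6)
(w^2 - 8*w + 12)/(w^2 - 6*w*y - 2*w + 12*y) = (6 - w)/(-w + 6*y)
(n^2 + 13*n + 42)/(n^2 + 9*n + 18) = (n + 7)/(n + 3)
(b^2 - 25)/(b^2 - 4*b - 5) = (b + 5)/(b + 1)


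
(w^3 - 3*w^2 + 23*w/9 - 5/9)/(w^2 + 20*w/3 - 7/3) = (3*w^2 - 8*w + 5)/(3*(w + 7))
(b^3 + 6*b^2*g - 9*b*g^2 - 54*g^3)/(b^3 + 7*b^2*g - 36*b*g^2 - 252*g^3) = (b^2 - 9*g^2)/(b^2 + b*g - 42*g^2)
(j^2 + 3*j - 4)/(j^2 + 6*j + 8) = (j - 1)/(j + 2)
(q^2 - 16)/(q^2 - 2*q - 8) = (q + 4)/(q + 2)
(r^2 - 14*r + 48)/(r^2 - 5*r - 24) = (r - 6)/(r + 3)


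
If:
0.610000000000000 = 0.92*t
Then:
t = 0.66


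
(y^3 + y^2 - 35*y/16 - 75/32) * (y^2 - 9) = y^5 + y^4 - 179*y^3/16 - 363*y^2/32 + 315*y/16 + 675/32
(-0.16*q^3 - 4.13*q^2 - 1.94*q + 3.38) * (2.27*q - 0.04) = -0.3632*q^4 - 9.3687*q^3 - 4.2386*q^2 + 7.7502*q - 0.1352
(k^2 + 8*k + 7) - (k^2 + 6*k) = 2*k + 7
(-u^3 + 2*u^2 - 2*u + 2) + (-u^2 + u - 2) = -u^3 + u^2 - u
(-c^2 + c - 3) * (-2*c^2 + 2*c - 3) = 2*c^4 - 4*c^3 + 11*c^2 - 9*c + 9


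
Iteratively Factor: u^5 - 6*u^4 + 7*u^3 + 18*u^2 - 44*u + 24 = (u - 2)*(u^4 - 4*u^3 - u^2 + 16*u - 12) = (u - 2)*(u - 1)*(u^3 - 3*u^2 - 4*u + 12) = (u - 2)*(u - 1)*(u + 2)*(u^2 - 5*u + 6) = (u - 2)^2*(u - 1)*(u + 2)*(u - 3)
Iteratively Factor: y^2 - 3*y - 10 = (y + 2)*(y - 5)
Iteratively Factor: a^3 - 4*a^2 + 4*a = (a)*(a^2 - 4*a + 4) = a*(a - 2)*(a - 2)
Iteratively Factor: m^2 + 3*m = (m)*(m + 3)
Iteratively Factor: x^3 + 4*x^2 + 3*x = (x + 1)*(x^2 + 3*x) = x*(x + 1)*(x + 3)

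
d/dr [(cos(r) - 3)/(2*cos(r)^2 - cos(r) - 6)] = (-12*cos(r) + cos(2*r) + 10)*sin(r)/(cos(r) - cos(2*r) + 5)^2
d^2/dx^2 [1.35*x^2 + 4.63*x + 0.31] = 2.70000000000000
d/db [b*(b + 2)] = 2*b + 2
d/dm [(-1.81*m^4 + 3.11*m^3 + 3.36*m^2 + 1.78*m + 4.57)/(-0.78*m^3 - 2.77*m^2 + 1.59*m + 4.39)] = (1.4118*m^6 + 10.0274*m^5 - 14.6276*m^4 - 19.117*m^3 + 61.9255*m^2 + 54.8186*m + 0.547899999999998)/(0.6084*m^6 + 4.3212*m^5 + 5.1925*m^4 - 15.657*m^3 - 21.7925*m^2 + 13.9602*m + 19.2721)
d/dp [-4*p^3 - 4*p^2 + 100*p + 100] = -12*p^2 - 8*p + 100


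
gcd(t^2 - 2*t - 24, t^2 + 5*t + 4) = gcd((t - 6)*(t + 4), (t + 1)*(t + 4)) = t + 4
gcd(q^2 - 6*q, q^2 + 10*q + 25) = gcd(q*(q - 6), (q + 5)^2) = 1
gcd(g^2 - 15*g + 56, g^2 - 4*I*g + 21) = 1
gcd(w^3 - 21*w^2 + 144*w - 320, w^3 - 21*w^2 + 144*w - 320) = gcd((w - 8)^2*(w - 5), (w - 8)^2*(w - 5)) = w^3 - 21*w^2 + 144*w - 320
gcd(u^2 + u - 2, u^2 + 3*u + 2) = u + 2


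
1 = 1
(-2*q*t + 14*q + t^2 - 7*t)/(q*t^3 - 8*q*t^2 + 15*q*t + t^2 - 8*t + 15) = (-2*q*t + 14*q + t^2 - 7*t)/(q*t^3 - 8*q*t^2 + 15*q*t + t^2 - 8*t + 15)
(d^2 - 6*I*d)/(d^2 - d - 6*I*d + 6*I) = d/(d - 1)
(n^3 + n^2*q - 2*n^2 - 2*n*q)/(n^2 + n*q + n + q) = n*(n - 2)/(n + 1)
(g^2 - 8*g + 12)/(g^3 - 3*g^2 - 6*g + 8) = (g^2 - 8*g + 12)/(g^3 - 3*g^2 - 6*g + 8)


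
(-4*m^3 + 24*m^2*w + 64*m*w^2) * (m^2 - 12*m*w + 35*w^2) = -4*m^5 + 72*m^4*w - 364*m^3*w^2 + 72*m^2*w^3 + 2240*m*w^4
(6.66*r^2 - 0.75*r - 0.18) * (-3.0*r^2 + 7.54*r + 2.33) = -19.98*r^4 + 52.4664*r^3 + 10.4028*r^2 - 3.1047*r - 0.4194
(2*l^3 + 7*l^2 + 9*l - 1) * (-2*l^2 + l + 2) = -4*l^5 - 12*l^4 - 7*l^3 + 25*l^2 + 17*l - 2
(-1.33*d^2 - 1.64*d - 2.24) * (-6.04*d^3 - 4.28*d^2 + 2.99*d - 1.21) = 8.0332*d^5 + 15.598*d^4 + 16.5721*d^3 + 6.2929*d^2 - 4.7132*d + 2.7104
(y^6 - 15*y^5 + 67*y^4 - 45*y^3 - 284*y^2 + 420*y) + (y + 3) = y^6 - 15*y^5 + 67*y^4 - 45*y^3 - 284*y^2 + 421*y + 3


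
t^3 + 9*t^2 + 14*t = t*(t + 2)*(t + 7)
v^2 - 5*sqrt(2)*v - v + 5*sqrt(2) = (v - 1)*(v - 5*sqrt(2))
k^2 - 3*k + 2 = (k - 2)*(k - 1)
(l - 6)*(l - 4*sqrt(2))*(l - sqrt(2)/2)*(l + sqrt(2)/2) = l^4 - 6*l^3 - 4*sqrt(2)*l^3 - l^2/2 + 24*sqrt(2)*l^2 + 2*sqrt(2)*l + 3*l - 12*sqrt(2)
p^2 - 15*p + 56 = (p - 8)*(p - 7)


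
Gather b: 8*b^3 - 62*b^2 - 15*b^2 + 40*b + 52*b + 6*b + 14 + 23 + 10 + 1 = 8*b^3 - 77*b^2 + 98*b + 48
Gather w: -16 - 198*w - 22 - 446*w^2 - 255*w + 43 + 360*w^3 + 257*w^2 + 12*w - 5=360*w^3 - 189*w^2 - 441*w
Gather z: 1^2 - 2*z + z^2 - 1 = z^2 - 2*z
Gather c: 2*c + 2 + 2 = 2*c + 4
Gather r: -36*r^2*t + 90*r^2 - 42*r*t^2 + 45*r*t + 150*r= r^2*(90 - 36*t) + r*(-42*t^2 + 45*t + 150)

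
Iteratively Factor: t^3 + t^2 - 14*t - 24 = (t + 3)*(t^2 - 2*t - 8) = (t - 4)*(t + 3)*(t + 2)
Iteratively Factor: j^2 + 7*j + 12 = (j + 3)*(j + 4)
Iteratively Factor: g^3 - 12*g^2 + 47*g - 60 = (g - 4)*(g^2 - 8*g + 15) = (g - 5)*(g - 4)*(g - 3)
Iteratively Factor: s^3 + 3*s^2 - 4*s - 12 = (s + 2)*(s^2 + s - 6) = (s - 2)*(s + 2)*(s + 3)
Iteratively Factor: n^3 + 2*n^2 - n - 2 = (n + 2)*(n^2 - 1) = (n + 1)*(n + 2)*(n - 1)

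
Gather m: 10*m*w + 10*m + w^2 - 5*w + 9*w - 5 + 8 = m*(10*w + 10) + w^2 + 4*w + 3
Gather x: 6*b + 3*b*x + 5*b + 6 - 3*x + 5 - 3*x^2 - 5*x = 11*b - 3*x^2 + x*(3*b - 8) + 11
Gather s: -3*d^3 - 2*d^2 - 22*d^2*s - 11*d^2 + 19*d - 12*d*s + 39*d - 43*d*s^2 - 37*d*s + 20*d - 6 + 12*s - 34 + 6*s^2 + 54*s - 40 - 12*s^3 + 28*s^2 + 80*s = -3*d^3 - 13*d^2 + 78*d - 12*s^3 + s^2*(34 - 43*d) + s*(-22*d^2 - 49*d + 146) - 80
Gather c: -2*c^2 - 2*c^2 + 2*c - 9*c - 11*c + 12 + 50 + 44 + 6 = -4*c^2 - 18*c + 112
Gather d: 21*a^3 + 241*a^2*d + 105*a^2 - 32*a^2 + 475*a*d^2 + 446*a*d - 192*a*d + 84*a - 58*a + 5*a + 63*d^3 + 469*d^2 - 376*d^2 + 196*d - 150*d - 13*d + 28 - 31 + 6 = 21*a^3 + 73*a^2 + 31*a + 63*d^3 + d^2*(475*a + 93) + d*(241*a^2 + 254*a + 33) + 3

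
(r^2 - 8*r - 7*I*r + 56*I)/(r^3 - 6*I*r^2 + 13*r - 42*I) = (r - 8)/(r^2 + I*r + 6)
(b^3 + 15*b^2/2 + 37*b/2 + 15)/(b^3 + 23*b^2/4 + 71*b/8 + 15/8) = 4*(b + 2)/(4*b + 1)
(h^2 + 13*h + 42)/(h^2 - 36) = (h + 7)/(h - 6)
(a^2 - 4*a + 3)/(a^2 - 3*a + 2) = (a - 3)/(a - 2)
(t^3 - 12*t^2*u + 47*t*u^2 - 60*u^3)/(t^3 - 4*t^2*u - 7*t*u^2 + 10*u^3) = (t^2 - 7*t*u + 12*u^2)/(t^2 + t*u - 2*u^2)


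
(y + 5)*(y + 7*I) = y^2 + 5*y + 7*I*y + 35*I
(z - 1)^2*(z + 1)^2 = z^4 - 2*z^2 + 1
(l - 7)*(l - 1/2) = l^2 - 15*l/2 + 7/2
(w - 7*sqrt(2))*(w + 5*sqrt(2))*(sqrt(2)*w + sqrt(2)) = sqrt(2)*w^3 - 4*w^2 + sqrt(2)*w^2 - 70*sqrt(2)*w - 4*w - 70*sqrt(2)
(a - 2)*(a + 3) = a^2 + a - 6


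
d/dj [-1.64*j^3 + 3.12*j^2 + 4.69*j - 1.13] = -4.92*j^2 + 6.24*j + 4.69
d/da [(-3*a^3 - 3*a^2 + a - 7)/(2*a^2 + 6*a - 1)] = (-6*a^4 - 36*a^3 - 11*a^2 + 34*a + 41)/(4*a^4 + 24*a^3 + 32*a^2 - 12*a + 1)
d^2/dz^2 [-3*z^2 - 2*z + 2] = -6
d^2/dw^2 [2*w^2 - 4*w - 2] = 4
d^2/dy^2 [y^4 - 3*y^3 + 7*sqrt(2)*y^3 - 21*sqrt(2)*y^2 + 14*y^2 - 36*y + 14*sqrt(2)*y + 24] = 12*y^2 - 18*y + 42*sqrt(2)*y - 42*sqrt(2) + 28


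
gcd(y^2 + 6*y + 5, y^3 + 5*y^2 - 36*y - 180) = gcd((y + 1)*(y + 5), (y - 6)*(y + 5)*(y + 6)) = y + 5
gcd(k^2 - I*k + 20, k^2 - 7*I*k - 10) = k - 5*I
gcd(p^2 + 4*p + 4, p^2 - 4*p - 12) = p + 2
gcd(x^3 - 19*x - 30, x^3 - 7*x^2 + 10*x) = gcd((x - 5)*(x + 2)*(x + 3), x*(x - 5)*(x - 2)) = x - 5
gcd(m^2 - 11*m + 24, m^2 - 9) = m - 3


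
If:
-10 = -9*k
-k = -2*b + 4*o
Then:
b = 2*o + 5/9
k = 10/9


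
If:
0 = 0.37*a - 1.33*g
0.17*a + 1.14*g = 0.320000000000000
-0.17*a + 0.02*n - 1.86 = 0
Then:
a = 0.66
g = 0.18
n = 98.58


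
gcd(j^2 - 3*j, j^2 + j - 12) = j - 3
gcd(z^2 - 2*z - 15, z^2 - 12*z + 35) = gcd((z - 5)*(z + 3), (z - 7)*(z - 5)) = z - 5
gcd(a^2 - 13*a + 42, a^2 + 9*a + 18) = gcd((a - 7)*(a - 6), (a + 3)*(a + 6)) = 1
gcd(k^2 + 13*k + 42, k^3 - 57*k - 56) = k + 7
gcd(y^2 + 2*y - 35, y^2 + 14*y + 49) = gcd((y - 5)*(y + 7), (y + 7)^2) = y + 7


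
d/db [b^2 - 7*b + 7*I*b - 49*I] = 2*b - 7 + 7*I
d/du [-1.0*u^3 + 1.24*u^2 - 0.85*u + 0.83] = -3.0*u^2 + 2.48*u - 0.85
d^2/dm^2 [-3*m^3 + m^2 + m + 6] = 2 - 18*m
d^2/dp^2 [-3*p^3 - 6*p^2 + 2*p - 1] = -18*p - 12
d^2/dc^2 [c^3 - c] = 6*c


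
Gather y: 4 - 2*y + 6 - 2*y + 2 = 12 - 4*y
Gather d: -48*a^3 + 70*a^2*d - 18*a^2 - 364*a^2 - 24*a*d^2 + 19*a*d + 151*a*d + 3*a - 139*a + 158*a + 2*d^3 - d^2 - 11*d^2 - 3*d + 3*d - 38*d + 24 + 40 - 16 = -48*a^3 - 382*a^2 + 22*a + 2*d^3 + d^2*(-24*a - 12) + d*(70*a^2 + 170*a - 38) + 48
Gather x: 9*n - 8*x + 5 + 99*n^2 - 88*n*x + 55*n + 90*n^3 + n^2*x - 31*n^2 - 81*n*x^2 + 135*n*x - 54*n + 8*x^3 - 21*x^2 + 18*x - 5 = 90*n^3 + 68*n^2 + 10*n + 8*x^3 + x^2*(-81*n - 21) + x*(n^2 + 47*n + 10)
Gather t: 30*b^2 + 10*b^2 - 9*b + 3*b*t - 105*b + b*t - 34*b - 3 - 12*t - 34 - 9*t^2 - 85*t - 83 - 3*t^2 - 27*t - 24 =40*b^2 - 148*b - 12*t^2 + t*(4*b - 124) - 144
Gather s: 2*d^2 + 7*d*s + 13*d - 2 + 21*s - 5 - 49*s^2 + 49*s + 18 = 2*d^2 + 13*d - 49*s^2 + s*(7*d + 70) + 11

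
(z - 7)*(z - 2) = z^2 - 9*z + 14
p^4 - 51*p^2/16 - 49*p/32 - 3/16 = (p - 2)*(p + 1/4)^2*(p + 3/2)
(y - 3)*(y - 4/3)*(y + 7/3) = y^3 - 2*y^2 - 55*y/9 + 28/3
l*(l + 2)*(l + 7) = l^3 + 9*l^2 + 14*l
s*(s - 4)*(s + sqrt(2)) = s^3 - 4*s^2 + sqrt(2)*s^2 - 4*sqrt(2)*s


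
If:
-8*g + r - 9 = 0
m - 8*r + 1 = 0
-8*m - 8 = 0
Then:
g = -9/8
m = -1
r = 0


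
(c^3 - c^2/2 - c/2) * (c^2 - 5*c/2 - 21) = c^5 - 3*c^4 - 81*c^3/4 + 47*c^2/4 + 21*c/2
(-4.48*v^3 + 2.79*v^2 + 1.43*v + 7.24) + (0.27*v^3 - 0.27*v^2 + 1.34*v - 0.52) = -4.21*v^3 + 2.52*v^2 + 2.77*v + 6.72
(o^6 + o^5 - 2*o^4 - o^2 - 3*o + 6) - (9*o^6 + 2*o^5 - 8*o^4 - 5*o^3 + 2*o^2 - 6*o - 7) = -8*o^6 - o^5 + 6*o^4 + 5*o^3 - 3*o^2 + 3*o + 13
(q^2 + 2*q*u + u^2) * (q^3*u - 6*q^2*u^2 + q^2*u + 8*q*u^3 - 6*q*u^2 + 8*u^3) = q^5*u - 4*q^4*u^2 + q^4*u - 3*q^3*u^3 - 4*q^3*u^2 + 10*q^2*u^4 - 3*q^2*u^3 + 8*q*u^5 + 10*q*u^4 + 8*u^5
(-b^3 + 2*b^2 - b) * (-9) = 9*b^3 - 18*b^2 + 9*b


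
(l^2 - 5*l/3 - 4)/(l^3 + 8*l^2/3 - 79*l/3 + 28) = (3*l + 4)/(3*l^2 + 17*l - 28)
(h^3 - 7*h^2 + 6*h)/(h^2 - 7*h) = (h^2 - 7*h + 6)/(h - 7)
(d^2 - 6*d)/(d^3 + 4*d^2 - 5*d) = (d - 6)/(d^2 + 4*d - 5)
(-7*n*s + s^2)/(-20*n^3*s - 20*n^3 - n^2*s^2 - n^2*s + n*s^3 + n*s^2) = s*(7*n - s)/(n*(20*n^2*s + 20*n^2 + n*s^2 + n*s - s^3 - s^2))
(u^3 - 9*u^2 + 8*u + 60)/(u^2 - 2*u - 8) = (u^2 - 11*u + 30)/(u - 4)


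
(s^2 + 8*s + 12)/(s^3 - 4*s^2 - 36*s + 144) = (s + 2)/(s^2 - 10*s + 24)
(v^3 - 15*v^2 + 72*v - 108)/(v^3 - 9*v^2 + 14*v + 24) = (v^2 - 9*v + 18)/(v^2 - 3*v - 4)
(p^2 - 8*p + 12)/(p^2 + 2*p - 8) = (p - 6)/(p + 4)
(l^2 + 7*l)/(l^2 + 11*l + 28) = l/(l + 4)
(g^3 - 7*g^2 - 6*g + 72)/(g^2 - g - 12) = g - 6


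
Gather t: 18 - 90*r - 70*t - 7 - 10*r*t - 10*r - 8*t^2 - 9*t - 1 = -100*r - 8*t^2 + t*(-10*r - 79) + 10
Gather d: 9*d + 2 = 9*d + 2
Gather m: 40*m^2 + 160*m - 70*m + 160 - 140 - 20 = 40*m^2 + 90*m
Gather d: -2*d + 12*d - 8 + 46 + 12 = 10*d + 50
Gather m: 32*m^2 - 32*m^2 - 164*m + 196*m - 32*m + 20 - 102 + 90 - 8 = 0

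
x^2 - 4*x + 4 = (x - 2)^2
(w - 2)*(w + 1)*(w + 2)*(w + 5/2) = w^4 + 7*w^3/2 - 3*w^2/2 - 14*w - 10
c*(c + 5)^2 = c^3 + 10*c^2 + 25*c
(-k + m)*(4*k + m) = -4*k^2 + 3*k*m + m^2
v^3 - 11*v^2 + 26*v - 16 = (v - 8)*(v - 2)*(v - 1)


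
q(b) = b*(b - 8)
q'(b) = 2*b - 8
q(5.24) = -14.46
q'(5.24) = 2.48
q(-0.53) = 4.52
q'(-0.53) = -9.06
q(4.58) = -15.66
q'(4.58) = 1.16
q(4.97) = -15.06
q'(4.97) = 1.94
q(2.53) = -13.84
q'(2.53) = -2.94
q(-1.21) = 11.14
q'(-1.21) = -10.42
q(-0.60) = 5.16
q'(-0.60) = -9.20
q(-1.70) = 16.49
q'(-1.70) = -11.40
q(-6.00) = 84.00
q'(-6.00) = -20.00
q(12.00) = 48.00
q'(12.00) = 16.00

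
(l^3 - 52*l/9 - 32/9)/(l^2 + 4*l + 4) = (l^2 - 2*l - 16/9)/(l + 2)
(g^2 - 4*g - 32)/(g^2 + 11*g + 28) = (g - 8)/(g + 7)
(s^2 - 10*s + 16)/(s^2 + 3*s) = (s^2 - 10*s + 16)/(s*(s + 3))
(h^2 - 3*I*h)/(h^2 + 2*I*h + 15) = h/(h + 5*I)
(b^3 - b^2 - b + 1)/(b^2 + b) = b - 2 + 1/b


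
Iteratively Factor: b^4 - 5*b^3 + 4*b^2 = (b)*(b^3 - 5*b^2 + 4*b) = b*(b - 1)*(b^2 - 4*b) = b^2*(b - 1)*(b - 4)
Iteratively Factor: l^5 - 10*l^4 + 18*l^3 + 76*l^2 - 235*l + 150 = (l - 5)*(l^4 - 5*l^3 - 7*l^2 + 41*l - 30) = (l - 5)^2*(l^3 - 7*l + 6) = (l - 5)^2*(l - 2)*(l^2 + 2*l - 3) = (l - 5)^2*(l - 2)*(l + 3)*(l - 1)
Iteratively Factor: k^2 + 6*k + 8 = (k + 4)*(k + 2)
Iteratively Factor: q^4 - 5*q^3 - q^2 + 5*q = (q)*(q^3 - 5*q^2 - q + 5) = q*(q + 1)*(q^2 - 6*q + 5) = q*(q - 5)*(q + 1)*(q - 1)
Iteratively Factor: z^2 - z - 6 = (z - 3)*(z + 2)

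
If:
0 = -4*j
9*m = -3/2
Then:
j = 0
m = -1/6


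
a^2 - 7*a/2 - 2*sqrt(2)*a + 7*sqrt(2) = (a - 7/2)*(a - 2*sqrt(2))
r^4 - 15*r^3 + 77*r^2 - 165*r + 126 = (r - 7)*(r - 3)^2*(r - 2)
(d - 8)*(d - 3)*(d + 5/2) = d^3 - 17*d^2/2 - 7*d/2 + 60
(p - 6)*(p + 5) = p^2 - p - 30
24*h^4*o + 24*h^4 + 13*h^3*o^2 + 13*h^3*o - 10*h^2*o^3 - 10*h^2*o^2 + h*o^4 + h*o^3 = (-8*h + o)*(-3*h + o)*(h + o)*(h*o + h)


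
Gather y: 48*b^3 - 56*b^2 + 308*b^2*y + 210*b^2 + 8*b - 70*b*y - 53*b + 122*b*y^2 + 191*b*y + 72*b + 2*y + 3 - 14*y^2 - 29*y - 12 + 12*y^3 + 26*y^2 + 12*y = 48*b^3 + 154*b^2 + 27*b + 12*y^3 + y^2*(122*b + 12) + y*(308*b^2 + 121*b - 15) - 9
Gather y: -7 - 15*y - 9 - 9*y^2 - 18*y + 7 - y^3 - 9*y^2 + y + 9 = -y^3 - 18*y^2 - 32*y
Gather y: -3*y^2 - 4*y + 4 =-3*y^2 - 4*y + 4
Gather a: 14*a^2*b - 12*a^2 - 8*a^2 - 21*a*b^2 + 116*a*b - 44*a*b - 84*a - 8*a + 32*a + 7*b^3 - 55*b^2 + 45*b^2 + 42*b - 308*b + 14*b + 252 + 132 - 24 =a^2*(14*b - 20) + a*(-21*b^2 + 72*b - 60) + 7*b^3 - 10*b^2 - 252*b + 360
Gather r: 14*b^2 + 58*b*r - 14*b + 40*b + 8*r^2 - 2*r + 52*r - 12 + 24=14*b^2 + 26*b + 8*r^2 + r*(58*b + 50) + 12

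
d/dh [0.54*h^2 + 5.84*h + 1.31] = 1.08*h + 5.84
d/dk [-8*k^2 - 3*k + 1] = -16*k - 3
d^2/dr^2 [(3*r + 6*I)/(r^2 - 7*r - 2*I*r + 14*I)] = 6*((7 - 3*r)*(r^2 - 7*r - 2*I*r + 14*I) + (r + 2*I)*(-2*r + 7 + 2*I)^2)/(r^2 - 7*r - 2*I*r + 14*I)^3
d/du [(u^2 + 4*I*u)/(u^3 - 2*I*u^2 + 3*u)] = (-u^2 - 8*I*u - 5)/(u^4 - 4*I*u^3 + 2*u^2 - 12*I*u + 9)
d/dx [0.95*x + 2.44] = 0.950000000000000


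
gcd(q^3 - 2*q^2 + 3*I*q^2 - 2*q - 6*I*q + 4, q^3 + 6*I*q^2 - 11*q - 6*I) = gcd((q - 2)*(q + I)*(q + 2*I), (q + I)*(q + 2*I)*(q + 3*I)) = q^2 + 3*I*q - 2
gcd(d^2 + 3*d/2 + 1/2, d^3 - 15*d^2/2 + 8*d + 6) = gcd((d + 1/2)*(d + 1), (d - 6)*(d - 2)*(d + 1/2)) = d + 1/2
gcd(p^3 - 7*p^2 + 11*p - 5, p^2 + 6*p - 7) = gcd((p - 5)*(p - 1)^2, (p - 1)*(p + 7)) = p - 1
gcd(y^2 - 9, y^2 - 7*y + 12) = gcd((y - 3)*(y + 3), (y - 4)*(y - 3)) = y - 3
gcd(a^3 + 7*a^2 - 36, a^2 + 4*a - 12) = a^2 + 4*a - 12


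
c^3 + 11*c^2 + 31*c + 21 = (c + 1)*(c + 3)*(c + 7)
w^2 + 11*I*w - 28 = (w + 4*I)*(w + 7*I)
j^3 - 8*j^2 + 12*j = j*(j - 6)*(j - 2)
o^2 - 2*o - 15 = (o - 5)*(o + 3)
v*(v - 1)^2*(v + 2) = v^4 - 3*v^2 + 2*v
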